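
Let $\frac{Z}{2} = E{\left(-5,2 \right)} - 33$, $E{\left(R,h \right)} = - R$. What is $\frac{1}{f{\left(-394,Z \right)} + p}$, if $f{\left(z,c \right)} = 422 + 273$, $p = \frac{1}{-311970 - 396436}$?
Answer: $\frac{708406}{492342169} \approx 0.0014388$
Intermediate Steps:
$p = - \frac{1}{708406}$ ($p = \frac{1}{-708406} = - \frac{1}{708406} \approx -1.4116 \cdot 10^{-6}$)
$Z = -56$ ($Z = 2 \left(\left(-1\right) \left(-5\right) - 33\right) = 2 \left(5 - 33\right) = 2 \left(-28\right) = -56$)
$f{\left(z,c \right)} = 695$
$\frac{1}{f{\left(-394,Z \right)} + p} = \frac{1}{695 - \frac{1}{708406}} = \frac{1}{\frac{492342169}{708406}} = \frac{708406}{492342169}$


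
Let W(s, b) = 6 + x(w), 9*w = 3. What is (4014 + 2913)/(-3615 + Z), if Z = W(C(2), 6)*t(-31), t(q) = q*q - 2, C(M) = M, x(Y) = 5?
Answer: 6927/6934 ≈ 0.99899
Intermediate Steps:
w = ⅓ (w = (⅑)*3 = ⅓ ≈ 0.33333)
t(q) = -2 + q² (t(q) = q² - 2 = -2 + q²)
W(s, b) = 11 (W(s, b) = 6 + 5 = 11)
Z = 10549 (Z = 11*(-2 + (-31)²) = 11*(-2 + 961) = 11*959 = 10549)
(4014 + 2913)/(-3615 + Z) = (4014 + 2913)/(-3615 + 10549) = 6927/6934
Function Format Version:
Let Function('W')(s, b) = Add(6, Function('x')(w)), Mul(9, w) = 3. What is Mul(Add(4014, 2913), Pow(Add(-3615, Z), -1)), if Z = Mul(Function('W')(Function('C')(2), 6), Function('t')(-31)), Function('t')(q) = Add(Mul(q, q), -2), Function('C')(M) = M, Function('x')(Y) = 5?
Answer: Rational(6927, 6934) ≈ 0.99899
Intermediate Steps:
w = Rational(1, 3) (w = Mul(Rational(1, 9), 3) = Rational(1, 3) ≈ 0.33333)
Function('t')(q) = Add(-2, Pow(q, 2)) (Function('t')(q) = Add(Pow(q, 2), -2) = Add(-2, Pow(q, 2)))
Function('W')(s, b) = 11 (Function('W')(s, b) = Add(6, 5) = 11)
Z = 10549 (Z = Mul(11, Add(-2, Pow(-31, 2))) = Mul(11, Add(-2, 961)) = Mul(11, 959) = 10549)
Mul(Add(4014, 2913), Pow(Add(-3615, Z), -1)) = Mul(Add(4014, 2913), Pow(Add(-3615, 10549), -1)) = Mul(6927, Pow(6934, -1)) = Mul(6927, Rational(1, 6934)) = Rational(6927, 6934)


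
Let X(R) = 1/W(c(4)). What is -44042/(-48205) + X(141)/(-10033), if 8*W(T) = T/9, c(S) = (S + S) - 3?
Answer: 441179234/483640765 ≈ 0.91220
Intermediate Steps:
c(S) = -3 + 2*S (c(S) = 2*S - 3 = -3 + 2*S)
W(T) = T/72 (W(T) = (T/9)/8 = T/72)
X(R) = 72/5 (X(R) = 1/((-3 + 2*4)/72) = 1/((-3 + 8)/72) = 1/((1/72)*5) = 1/(5/72) = 72/5)
-44042/(-48205) + X(141)/(-10033) = -44042/(-48205) + (72/5)/(-10033) = -44042*(-1/48205) + (72/5)*(-1/10033) = 44042/48205 - 72/50165 = 441179234/483640765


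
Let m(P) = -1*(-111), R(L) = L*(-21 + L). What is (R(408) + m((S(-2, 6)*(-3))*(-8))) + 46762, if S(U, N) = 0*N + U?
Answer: 204769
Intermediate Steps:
S(U, N) = U (S(U, N) = 0 + U = U)
m(P) = 111
(R(408) + m((S(-2, 6)*(-3))*(-8))) + 46762 = (408*(-21 + 408) + 111) + 46762 = (408*387 + 111) + 46762 = (157896 + 111) + 46762 = 158007 + 46762 = 204769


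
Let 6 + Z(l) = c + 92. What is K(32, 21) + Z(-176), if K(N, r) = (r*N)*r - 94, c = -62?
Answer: 14042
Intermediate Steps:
K(N, r) = -94 + N*r**2 (K(N, r) = (N*r)*r - 94 = N*r**2 - 94 = -94 + N*r**2)
Z(l) = 24 (Z(l) = -6 + (-62 + 92) = -6 + 30 = 24)
K(32, 21) + Z(-176) = (-94 + 32*21**2) + 24 = (-94 + 32*441) + 24 = (-94 + 14112) + 24 = 14018 + 24 = 14042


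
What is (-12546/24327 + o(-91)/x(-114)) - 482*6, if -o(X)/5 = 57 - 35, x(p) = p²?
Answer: -996167975/344394 ≈ -2892.5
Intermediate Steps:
o(X) = -110 (o(X) = -5*(57 - 35) = -5*22 = -110)
(-12546/24327 + o(-91)/x(-114)) - 482*6 = (-12546/24327 - 110/((-114)²)) - 482*6 = (-12546*1/24327 - 110/12996) - 2892 = (-82/159 - 110*1/12996) - 2892 = (-82/159 - 55/6498) - 2892 = -180527/344394 - 2892 = -996167975/344394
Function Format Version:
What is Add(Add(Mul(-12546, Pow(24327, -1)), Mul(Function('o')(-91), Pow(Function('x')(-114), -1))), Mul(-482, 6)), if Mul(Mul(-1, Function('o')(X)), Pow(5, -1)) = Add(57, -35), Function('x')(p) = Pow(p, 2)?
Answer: Rational(-996167975, 344394) ≈ -2892.5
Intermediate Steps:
Function('o')(X) = -110 (Function('o')(X) = Mul(-5, Add(57, -35)) = Mul(-5, 22) = -110)
Add(Add(Mul(-12546, Pow(24327, -1)), Mul(Function('o')(-91), Pow(Function('x')(-114), -1))), Mul(-482, 6)) = Add(Add(Mul(-12546, Pow(24327, -1)), Mul(-110, Pow(Pow(-114, 2), -1))), Mul(-482, 6)) = Add(Add(Mul(-12546, Rational(1, 24327)), Mul(-110, Pow(12996, -1))), -2892) = Add(Add(Rational(-82, 159), Mul(-110, Rational(1, 12996))), -2892) = Add(Add(Rational(-82, 159), Rational(-55, 6498)), -2892) = Add(Rational(-180527, 344394), -2892) = Rational(-996167975, 344394)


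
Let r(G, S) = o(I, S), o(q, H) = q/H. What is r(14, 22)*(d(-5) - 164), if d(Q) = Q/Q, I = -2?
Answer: 163/11 ≈ 14.818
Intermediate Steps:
r(G, S) = -2/S
d(Q) = 1
r(14, 22)*(d(-5) - 164) = (-2/22)*(1 - 164) = -2*1/22*(-163) = -1/11*(-163) = 163/11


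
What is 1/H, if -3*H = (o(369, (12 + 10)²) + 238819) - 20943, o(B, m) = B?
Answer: -3/218245 ≈ -1.3746e-5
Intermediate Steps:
H = -218245/3 (H = -((369 + 238819) - 20943)/3 = -(239188 - 20943)/3 = -⅓*218245 = -218245/3 ≈ -72748.)
1/H = 1/(-218245/3) = -3/218245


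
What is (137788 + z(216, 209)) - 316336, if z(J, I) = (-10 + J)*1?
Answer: -178342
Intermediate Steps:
z(J, I) = -10 + J
(137788 + z(216, 209)) - 316336 = (137788 + (-10 + 216)) - 316336 = (137788 + 206) - 316336 = 137994 - 316336 = -178342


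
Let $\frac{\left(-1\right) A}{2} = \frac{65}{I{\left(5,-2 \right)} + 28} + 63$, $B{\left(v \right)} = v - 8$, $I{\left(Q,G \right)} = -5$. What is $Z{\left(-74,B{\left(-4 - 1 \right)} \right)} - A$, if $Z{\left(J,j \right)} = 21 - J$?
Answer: $\frac{5213}{23} \approx 226.65$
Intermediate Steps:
$B{\left(v \right)} = -8 + v$ ($B{\left(v \right)} = v - 8 = -8 + v$)
$A = - \frac{3028}{23}$ ($A = - 2 \left(\frac{65}{-5 + 28} + 63\right) = - 2 \left(\frac{65}{23} + 63\right) = \left(-2\right) \frac{1514}{23} = - \frac{3028}{23} \approx -131.65$)
$Z{\left(-74,B{\left(-4 - 1 \right)} \right)} - A = \left(21 - -74\right) - - \frac{3028}{23} = \left(21 + 74\right) + \frac{3028}{23} = 95 + \frac{3028}{23} = \frac{5213}{23}$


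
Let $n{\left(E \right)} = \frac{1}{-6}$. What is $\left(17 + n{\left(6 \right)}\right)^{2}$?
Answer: $\frac{10201}{36} \approx 283.36$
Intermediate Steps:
$n{\left(E \right)} = - \frac{1}{6}$
$\left(17 + n{\left(6 \right)}\right)^{2} = \left(17 - \frac{1}{6}\right)^{2} = \left(\frac{101}{6}\right)^{2} = \frac{10201}{36}$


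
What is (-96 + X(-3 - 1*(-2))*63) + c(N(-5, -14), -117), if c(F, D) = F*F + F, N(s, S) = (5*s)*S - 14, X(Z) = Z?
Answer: 113073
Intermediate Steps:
N(s, S) = -14 + 5*S*s (N(s, S) = 5*S*s - 14 = -14 + 5*S*s)
c(F, D) = F + F**2 (c(F, D) = F**2 + F = F + F**2)
(-96 + X(-3 - 1*(-2))*63) + c(N(-5, -14), -117) = (-96 + (-3 - 1*(-2))*63) + (-14 + 5*(-14)*(-5))*(1 + (-14 + 5*(-14)*(-5))) = (-96 + (-3 + 2)*63) + (-14 + 350)*(1 + (-14 + 350)) = (-96 - 1*63) + 336*(1 + 336) = (-96 - 63) + 336*337 = -159 + 113232 = 113073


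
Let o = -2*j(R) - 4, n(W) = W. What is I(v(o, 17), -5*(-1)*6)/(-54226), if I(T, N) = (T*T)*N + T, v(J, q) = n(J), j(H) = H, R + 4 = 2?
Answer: 0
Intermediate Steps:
R = -2 (R = -4 + 2 = -2)
o = 0 (o = -2*(-2) - 4 = 4 - 4 = 0)
v(J, q) = J
I(T, N) = T + N*T**2 (I(T, N) = T**2*N + T = N*T**2 + T = T + N*T**2)
I(v(o, 17), -5*(-1)*6)/(-54226) = (0*(1 + (-5*(-1)*6)*0))/(-54226) = (0*(1 + (5*6)*0))*(-1/54226) = (0*(1 + 30*0))*(-1/54226) = (0*(1 + 0))*(-1/54226) = (0*1)*(-1/54226) = 0*(-1/54226) = 0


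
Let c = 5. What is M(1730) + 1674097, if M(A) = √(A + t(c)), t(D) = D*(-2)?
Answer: 1674097 + 2*√430 ≈ 1.6741e+6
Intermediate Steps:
t(D) = -2*D
M(A) = √(-10 + A) (M(A) = √(A - 2*5) = √(A - 10) = √(-10 + A))
M(1730) + 1674097 = √(-10 + 1730) + 1674097 = √1720 + 1674097 = 2*√430 + 1674097 = 1674097 + 2*√430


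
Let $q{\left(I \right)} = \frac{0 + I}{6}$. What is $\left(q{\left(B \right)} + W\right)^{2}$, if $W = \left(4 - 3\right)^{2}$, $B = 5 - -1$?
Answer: $4$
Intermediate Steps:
$B = 6$ ($B = 5 + 1 = 6$)
$W = 1$ ($W = 1^{2} = 1$)
$q{\left(I \right)} = \frac{I}{6}$ ($q{\left(I \right)} = I \frac{1}{6} = \frac{I}{6}$)
$\left(q{\left(B \right)} + W\right)^{2} = \left(\frac{1}{6} \cdot 6 + 1\right)^{2} = \left(1 + 1\right)^{2} = 2^{2} = 4$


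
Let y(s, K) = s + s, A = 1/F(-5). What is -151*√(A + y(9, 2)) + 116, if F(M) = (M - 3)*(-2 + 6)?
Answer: 116 - 755*√46/8 ≈ -524.08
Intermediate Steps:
F(M) = -12 + 4*M (F(M) = (-3 + M)*4 = -12 + 4*M)
A = -1/32 (A = 1/(-12 + 4*(-5)) = 1/(-12 - 20) = 1/(-32) = -1/32 ≈ -0.031250)
y(s, K) = 2*s
-151*√(A + y(9, 2)) + 116 = -151*√(-1/32 + 2*9) + 116 = -151*√(-1/32 + 18) + 116 = -755*√46/8 + 116 = 116 - 755*√46/8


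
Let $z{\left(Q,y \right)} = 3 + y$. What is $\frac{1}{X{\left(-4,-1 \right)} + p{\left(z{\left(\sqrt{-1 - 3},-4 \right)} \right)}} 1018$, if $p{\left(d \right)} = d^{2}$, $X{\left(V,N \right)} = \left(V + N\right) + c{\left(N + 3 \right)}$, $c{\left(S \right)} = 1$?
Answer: $- \frac{1018}{3} \approx -339.33$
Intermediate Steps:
$X{\left(V,N \right)} = 1 + N + V$ ($X{\left(V,N \right)} = \left(V + N\right) + 1 = \left(N + V\right) + 1 = 1 + N + V$)
$\frac{1}{X{\left(-4,-1 \right)} + p{\left(z{\left(\sqrt{-1 - 3},-4 \right)} \right)}} 1018 = \frac{1}{\left(1 - 1 - 4\right) + \left(3 - 4\right)^{2}} \cdot 1018 = \frac{1}{-4 + \left(-1\right)^{2}} \cdot 1018 = \frac{1}{-4 + 1} \cdot 1018 = \frac{1}{-3} \cdot 1018 = \left(- \frac{1}{3}\right) 1018 = - \frac{1018}{3}$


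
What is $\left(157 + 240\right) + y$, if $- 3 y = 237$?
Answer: $318$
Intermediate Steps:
$y = -79$ ($y = \left(- \frac{1}{3}\right) 237 = -79$)
$\left(157 + 240\right) + y = \left(157 + 240\right) - 79 = 397 - 79 = 318$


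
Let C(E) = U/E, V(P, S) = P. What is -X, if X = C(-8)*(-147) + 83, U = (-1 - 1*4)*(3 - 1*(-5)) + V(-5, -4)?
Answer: 5951/8 ≈ 743.88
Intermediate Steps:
U = -45 (U = (-1 - 1*4)*(3 - 1*(-5)) - 5 = (-1 - 4)*(3 + 5) - 5 = -5*8 - 5 = -40 - 5 = -45)
C(E) = -45/E
X = -5951/8 (X = -45/(-8)*(-147) + 83 = -45*(-⅛)*(-147) + 83 = (45/8)*(-147) + 83 = -6615/8 + 83 = -5951/8 ≈ -743.88)
-X = -1*(-5951/8) = 5951/8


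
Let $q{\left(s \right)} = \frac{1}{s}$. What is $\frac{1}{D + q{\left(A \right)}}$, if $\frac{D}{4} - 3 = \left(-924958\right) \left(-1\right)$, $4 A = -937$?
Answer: $\frac{937}{3466753824} \approx 2.7028 \cdot 10^{-7}$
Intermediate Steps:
$A = - \frac{937}{4}$ ($A = \frac{1}{4} \left(-937\right) = - \frac{937}{4} \approx -234.25$)
$D = 3699844$ ($D = 12 + 4 \left(\left(-924958\right) \left(-1\right)\right) = 12 + 4 \cdot 924958 = 12 + 3699832 = 3699844$)
$\frac{1}{D + q{\left(A \right)}} = \frac{1}{3699844 + \frac{1}{- \frac{937}{4}}} = \frac{1}{3699844 - \frac{4}{937}} = \frac{1}{\frac{3466753824}{937}} = \frac{937}{3466753824}$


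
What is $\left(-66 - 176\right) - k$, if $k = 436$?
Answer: $-678$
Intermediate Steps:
$\left(-66 - 176\right) - k = \left(-66 - 176\right) - 436 = -242 - 436 = -678$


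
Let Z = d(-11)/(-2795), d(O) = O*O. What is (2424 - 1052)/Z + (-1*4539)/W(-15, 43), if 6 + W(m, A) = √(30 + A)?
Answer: -145180694/4477 - 4539*√73/37 ≈ -33476.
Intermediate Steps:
d(O) = O²
W(m, A) = -6 + √(30 + A)
Z = -121/2795 (Z = (-11)²/(-2795) = 121*(-1/2795) = -121/2795 ≈ -0.043292)
(2424 - 1052)/Z + (-1*4539)/W(-15, 43) = (2424 - 1052)/(-121/2795) + (-1*4539)/(-6 + √(30 + 43)) = 1372*(-2795/121) - 4539/(-6 + √73) = -3834740/121 - 4539/(-6 + √73)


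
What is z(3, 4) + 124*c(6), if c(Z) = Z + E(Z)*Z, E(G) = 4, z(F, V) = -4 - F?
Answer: 3713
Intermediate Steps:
c(Z) = 5*Z (c(Z) = Z + 4*Z = 5*Z)
z(3, 4) + 124*c(6) = (-4 - 1*3) + 124*(5*6) = (-4 - 3) + 124*30 = -7 + 3720 = 3713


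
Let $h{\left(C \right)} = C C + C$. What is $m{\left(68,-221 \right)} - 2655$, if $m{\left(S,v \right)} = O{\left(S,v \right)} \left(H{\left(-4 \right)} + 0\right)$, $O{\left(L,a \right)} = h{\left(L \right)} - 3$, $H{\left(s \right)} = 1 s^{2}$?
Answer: $72369$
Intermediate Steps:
$h{\left(C \right)} = C + C^{2}$ ($h{\left(C \right)} = C^{2} + C = C + C^{2}$)
$H{\left(s \right)} = s^{2}$
$O{\left(L,a \right)} = -3 + L \left(1 + L\right)$ ($O{\left(L,a \right)} = L \left(1 + L\right) - 3 = -3 + L \left(1 + L\right)$)
$m{\left(S,v \right)} = -48 + 16 S \left(1 + S\right)$ ($m{\left(S,v \right)} = \left(-3 + S \left(1 + S\right)\right) \left(\left(-4\right)^{2} + 0\right) = \left(-3 + S \left(1 + S\right)\right) \left(16 + 0\right) = \left(-3 + S \left(1 + S\right)\right) 16 = -48 + 16 S \left(1 + S\right)$)
$m{\left(68,-221 \right)} - 2655 = \left(-48 + 16 \cdot 68 \left(1 + 68\right)\right) - 2655 = \left(-48 + 16 \cdot 68 \cdot 69\right) - 2655 = \left(-48 + 75072\right) - 2655 = 75024 - 2655 = 72369$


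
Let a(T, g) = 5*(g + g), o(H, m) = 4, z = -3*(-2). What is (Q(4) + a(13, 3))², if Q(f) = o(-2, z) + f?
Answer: 1444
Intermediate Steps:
z = 6
a(T, g) = 10*g (a(T, g) = 5*(2*g) = 10*g)
Q(f) = 4 + f
(Q(4) + a(13, 3))² = ((4 + 4) + 10*3)² = (8 + 30)² = 38² = 1444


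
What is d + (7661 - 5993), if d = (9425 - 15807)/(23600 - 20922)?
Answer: 2230261/1339 ≈ 1665.6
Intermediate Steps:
d = -3191/1339 (d = -6382/2678 = -6382*1/2678 = -3191/1339 ≈ -2.3831)
d + (7661 - 5993) = -3191/1339 + (7661 - 5993) = -3191/1339 + 1668 = 2230261/1339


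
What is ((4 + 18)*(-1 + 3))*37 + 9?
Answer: 1637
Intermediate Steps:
((4 + 18)*(-1 + 3))*37 + 9 = (22*2)*37 + 9 = 44*37 + 9 = 1628 + 9 = 1637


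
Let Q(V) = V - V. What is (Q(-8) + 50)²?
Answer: 2500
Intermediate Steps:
Q(V) = 0
(Q(-8) + 50)² = (0 + 50)² = 50² = 2500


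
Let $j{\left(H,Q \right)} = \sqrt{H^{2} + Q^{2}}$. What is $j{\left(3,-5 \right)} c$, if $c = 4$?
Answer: $4 \sqrt{34} \approx 23.324$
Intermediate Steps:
$j{\left(3,-5 \right)} c = \sqrt{3^{2} + \left(-5\right)^{2}} \cdot 4 = \sqrt{9 + 25} \cdot 4 = \sqrt{34} \cdot 4 = 4 \sqrt{34}$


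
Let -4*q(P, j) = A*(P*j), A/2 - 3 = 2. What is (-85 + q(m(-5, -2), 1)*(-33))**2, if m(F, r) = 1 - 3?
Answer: 62500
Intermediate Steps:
A = 10 (A = 6 + 2*2 = 6 + 4 = 10)
m(F, r) = -2
q(P, j) = -5*P*j/2
(-85 + q(m(-5, -2), 1)*(-33))**2 = (-85 - 5/2*(-2)*1*(-33))**2 = (-85 + 5*(-33))**2 = (-85 - 165)**2 = (-250)**2 = 62500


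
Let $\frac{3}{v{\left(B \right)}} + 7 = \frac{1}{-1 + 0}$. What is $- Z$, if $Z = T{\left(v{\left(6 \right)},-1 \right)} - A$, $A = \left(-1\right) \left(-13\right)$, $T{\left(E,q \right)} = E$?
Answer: $\frac{107}{8} \approx 13.375$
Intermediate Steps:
$v{\left(B \right)} = - \frac{3}{8}$ ($v{\left(B \right)} = \frac{3}{-7 + \frac{1}{-1 + 0}} = \frac{3}{-7 + \frac{1}{-1}} = \frac{3}{-7 - 1} = \frac{3}{-8} = 3 \left(- \frac{1}{8}\right) = - \frac{3}{8}$)
$A = 13$
$Z = - \frac{107}{8}$ ($Z = - \frac{3}{8} - 13 = - \frac{107}{8} \approx -13.375$)
$- Z = \left(-1\right) \left(- \frac{107}{8}\right) = \frac{107}{8}$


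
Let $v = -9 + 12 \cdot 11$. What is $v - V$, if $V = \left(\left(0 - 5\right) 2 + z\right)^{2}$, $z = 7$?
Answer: $114$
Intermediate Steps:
$v = 123$ ($v = -9 + 132 = 123$)
$V = 9$ ($V = \left(\left(0 - 5\right) 2 + 7\right)^{2} = \left(\left(-5\right) 2 + 7\right)^{2} = \left(-10 + 7\right)^{2} = \left(-3\right)^{2} = 9$)
$v - V = 123 - 9 = 114$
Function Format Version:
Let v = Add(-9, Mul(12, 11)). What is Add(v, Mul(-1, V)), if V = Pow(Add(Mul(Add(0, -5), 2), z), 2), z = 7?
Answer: 114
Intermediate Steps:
v = 123 (v = Add(-9, 132) = 123)
V = 9 (V = Pow(Add(Mul(Add(0, -5), 2), 7), 2) = Pow(Add(Mul(-5, 2), 7), 2) = Pow(Add(-10, 7), 2) = Pow(-3, 2) = 9)
Add(v, Mul(-1, V)) = Add(123, Mul(-1, 9)) = Add(123, -9) = 114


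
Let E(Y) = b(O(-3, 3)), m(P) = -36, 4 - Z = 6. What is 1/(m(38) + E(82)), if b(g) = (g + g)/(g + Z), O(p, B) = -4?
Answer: -3/104 ≈ -0.028846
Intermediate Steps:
Z = -2 (Z = 4 - 1*6 = 4 - 6 = -2)
b(g) = 2*g/(-2 + g) (b(g) = (g + g)/(g - 2) = (2*g)/(-2 + g) = 2*g/(-2 + g))
E(Y) = 4/3 (E(Y) = 2*(-4)/(-2 - 4) = 2*(-4)/(-6) = 2*(-4)*(-1/6) = 4/3)
1/(m(38) + E(82)) = 1/(-36 + 4/3) = 1/(-104/3) = -3/104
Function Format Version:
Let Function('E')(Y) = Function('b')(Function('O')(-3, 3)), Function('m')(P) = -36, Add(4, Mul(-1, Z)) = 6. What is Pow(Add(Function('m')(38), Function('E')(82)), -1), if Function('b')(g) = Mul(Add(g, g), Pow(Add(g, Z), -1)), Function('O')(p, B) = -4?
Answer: Rational(-3, 104) ≈ -0.028846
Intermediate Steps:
Z = -2 (Z = Add(4, Mul(-1, 6)) = Add(4, -6) = -2)
Function('b')(g) = Mul(2, g, Pow(Add(-2, g), -1)) (Function('b')(g) = Mul(Add(g, g), Pow(Add(g, -2), -1)) = Mul(Mul(2, g), Pow(Add(-2, g), -1)) = Mul(2, g, Pow(Add(-2, g), -1)))
Function('E')(Y) = Rational(4, 3) (Function('E')(Y) = Mul(2, -4, Pow(Add(-2, -4), -1)) = Mul(2, -4, Pow(-6, -1)) = Mul(2, -4, Rational(-1, 6)) = Rational(4, 3))
Pow(Add(Function('m')(38), Function('E')(82)), -1) = Pow(Add(-36, Rational(4, 3)), -1) = Pow(Rational(-104, 3), -1) = Rational(-3, 104)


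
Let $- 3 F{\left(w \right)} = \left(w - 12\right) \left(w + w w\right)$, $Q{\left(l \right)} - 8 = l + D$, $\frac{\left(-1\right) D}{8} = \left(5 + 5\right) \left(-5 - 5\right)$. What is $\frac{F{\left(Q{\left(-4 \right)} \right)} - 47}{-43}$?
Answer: $\frac{170866127}{43} \approx 3.9736 \cdot 10^{6}$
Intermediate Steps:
$D = 800$ ($D = - 8 \left(5 + 5\right) \left(-5 - 5\right) = - 8 \cdot 10 \left(-10\right) = \left(-8\right) \left(-100\right) = 800$)
$Q{\left(l \right)} = 808 + l$ ($Q{\left(l \right)} = 8 + \left(l + 800\right) = 8 + \left(800 + l\right) = 808 + l$)
$F{\left(w \right)} = - \frac{\left(-12 + w\right) \left(w + w^{2}\right)}{3}$ ($F{\left(w \right)} = - \frac{\left(w - 12\right) \left(w + w w\right)}{3} = - \frac{\left(-12 + w\right) \left(w + w^{2}\right)}{3}$)
$\frac{F{\left(Q{\left(-4 \right)} \right)} - 47}{-43} = \frac{\frac{\left(808 - 4\right) \left(12 - \left(808 - 4\right)^{2} + 11 \left(808 - 4\right)\right)}{3} - 47}{-43} = \left(\frac{1}{3} \cdot 804 \left(12 - 804^{2} + 11 \cdot 804\right) - 47\right) \left(- \frac{1}{43}\right) = \left(\frac{1}{3} \cdot 804 \left(12 - 646416 + 8844\right) - 47\right) \left(- \frac{1}{43}\right) = \left(\frac{1}{3} \cdot 804 \left(-637560\right) - 47\right) \left(- \frac{1}{43}\right) = \left(-170866080 - 47\right) \left(- \frac{1}{43}\right) = \left(-170866127\right) \left(- \frac{1}{43}\right) = \frac{170866127}{43}$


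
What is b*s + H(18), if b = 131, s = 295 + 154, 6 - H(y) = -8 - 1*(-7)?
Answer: 58826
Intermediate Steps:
H(y) = 7 (H(y) = 6 - (-8 - 1*(-7)) = 6 - (-8 + 7) = 6 - 1*(-1) = 6 + 1 = 7)
s = 449
b*s + H(18) = 131*449 + 7 = 58819 + 7 = 58826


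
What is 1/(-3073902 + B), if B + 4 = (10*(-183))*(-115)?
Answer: -1/2863456 ≈ -3.4923e-7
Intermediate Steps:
B = 210446 (B = -4 + (10*(-183))*(-115) = -4 - 1830*(-115) = -4 + 210450 = 210446)
1/(-3073902 + B) = 1/(-3073902 + 210446) = 1/(-2863456) = -1/2863456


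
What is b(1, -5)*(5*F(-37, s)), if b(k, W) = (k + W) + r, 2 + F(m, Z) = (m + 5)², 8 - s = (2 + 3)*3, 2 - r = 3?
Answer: -25550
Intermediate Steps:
r = -1 (r = 2 - 1*3 = 2 - 3 = -1)
s = -7 (s = 8 - (2 + 3)*3 = 8 - 5*3 = 8 - 1*15 = 8 - 15 = -7)
F(m, Z) = -2 + (5 + m)² (F(m, Z) = -2 + (m + 5)² = -2 + (5 + m)²)
b(k, W) = -1 + W + k (b(k, W) = (k + W) - 1 = (W + k) - 1 = -1 + W + k)
b(1, -5)*(5*F(-37, s)) = (-1 - 5 + 1)*(5*(-2 + (5 - 37)²)) = -25*(-2 + (-32)²) = -25*(-2 + 1024) = -25*1022 = -5*5110 = -25550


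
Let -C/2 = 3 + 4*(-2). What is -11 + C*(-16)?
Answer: -171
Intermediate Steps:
C = 10 (C = -2*(3 + 4*(-2)) = -2*(3 - 8) = -2*(-5) = 10)
-11 + C*(-16) = -11 + 10*(-16) = -11 - 160 = -171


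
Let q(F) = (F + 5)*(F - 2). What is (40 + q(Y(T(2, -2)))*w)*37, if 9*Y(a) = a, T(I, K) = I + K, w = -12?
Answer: 5920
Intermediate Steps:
Y(a) = a/9
q(F) = (-2 + F)*(5 + F) (q(F) = (5 + F)*(-2 + F) = (-2 + F)*(5 + F))
(40 + q(Y(T(2, -2)))*w)*37 = (40 + (-10 + ((2 - 2)/9)**2 + 3*((2 - 2)/9))*(-12))*37 = (40 + (-10 + ((1/9)*0)**2 + 3*((1/9)*0))*(-12))*37 = (40 + (-10 + 0**2 + 3*0)*(-12))*37 = (40 + (-10 + 0 + 0)*(-12))*37 = (40 - 10*(-12))*37 = (40 + 120)*37 = 160*37 = 5920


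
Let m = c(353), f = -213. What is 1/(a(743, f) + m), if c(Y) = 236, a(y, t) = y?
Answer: 1/979 ≈ 0.0010215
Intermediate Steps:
m = 236
1/(a(743, f) + m) = 1/(743 + 236) = 1/979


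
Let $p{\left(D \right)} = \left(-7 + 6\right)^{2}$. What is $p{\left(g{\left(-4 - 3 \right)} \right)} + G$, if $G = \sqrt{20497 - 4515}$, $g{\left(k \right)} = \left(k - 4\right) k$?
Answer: $1 + \sqrt{15982} \approx 127.42$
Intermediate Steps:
$g{\left(k \right)} = k \left(-4 + k\right)$ ($g{\left(k \right)} = \left(-4 + k\right) k = k \left(-4 + k\right)$)
$G = \sqrt{15982} \approx 126.42$
$p{\left(D \right)} = 1$ ($p{\left(D \right)} = \left(-1\right)^{2} = 1$)
$p{\left(g{\left(-4 - 3 \right)} \right)} + G = 1 + \sqrt{15982}$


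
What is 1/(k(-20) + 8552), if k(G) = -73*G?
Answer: 1/10012 ≈ 9.9880e-5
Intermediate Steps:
1/(k(-20) + 8552) = 1/(-73*(-20) + 8552) = 1/(1460 + 8552) = 1/10012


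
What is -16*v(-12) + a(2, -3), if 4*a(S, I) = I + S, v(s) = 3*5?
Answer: -961/4 ≈ -240.25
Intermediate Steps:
v(s) = 15
a(S, I) = I/4 + S/4 (a(S, I) = (I + S)/4 = I/4 + S/4)
-16*v(-12) + a(2, -3) = -16*15 + ((¼)*(-3) + (¼)*2) = -240 + (-¾ + ½) = -240 - ¼ = -961/4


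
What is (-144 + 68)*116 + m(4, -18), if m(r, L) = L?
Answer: -8834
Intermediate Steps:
(-144 + 68)*116 + m(4, -18) = (-144 + 68)*116 - 18 = -76*116 - 18 = -8816 - 18 = -8834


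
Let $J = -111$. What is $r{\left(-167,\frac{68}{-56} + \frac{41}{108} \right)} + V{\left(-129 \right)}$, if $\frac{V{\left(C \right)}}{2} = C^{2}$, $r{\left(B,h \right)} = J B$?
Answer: $51819$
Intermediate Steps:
$r{\left(B,h \right)} = - 111 B$
$V{\left(C \right)} = 2 C^{2}$
$r{\left(-167,\frac{68}{-56} + \frac{41}{108} \right)} + V{\left(-129 \right)} = \left(-111\right) \left(-167\right) + 2 \left(-129\right)^{2} = 18537 + 2 \cdot 16641 = 18537 + 33282 = 51819$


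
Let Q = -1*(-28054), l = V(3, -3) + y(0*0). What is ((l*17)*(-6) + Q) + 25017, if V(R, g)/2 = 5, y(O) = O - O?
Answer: 52051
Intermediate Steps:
y(O) = 0
V(R, g) = 10 (V(R, g) = 2*5 = 10)
l = 10 (l = 10 + 0 = 10)
Q = 28054
((l*17)*(-6) + Q) + 25017 = ((10*17)*(-6) + 28054) + 25017 = (170*(-6) + 28054) + 25017 = (-1020 + 28054) + 25017 = 27034 + 25017 = 52051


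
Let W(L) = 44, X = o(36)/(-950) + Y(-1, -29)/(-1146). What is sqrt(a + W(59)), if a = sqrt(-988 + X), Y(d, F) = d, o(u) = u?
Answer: sqrt(521517783600 + 108870*I*sqrt(11710883588622))/108870 ≈ 7.0027 + 2.2444*I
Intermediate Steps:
X = -20153/544350 (X = 36/(-950) - 1/(-1146) = 36*(-1/950) - 1*(-1/1146) = -18/475 + 1/1146 = -20153/544350 ≈ -0.037022)
a = I*sqrt(11710883588622)/108870 (a = sqrt(-988 - 20153/544350) = sqrt(-537837953/544350) = I*sqrt(11710883588622)/108870 ≈ 31.433*I)
sqrt(a + W(59)) = sqrt(I*sqrt(11710883588622)/108870 + 44) = sqrt(44 + I*sqrt(11710883588622)/108870)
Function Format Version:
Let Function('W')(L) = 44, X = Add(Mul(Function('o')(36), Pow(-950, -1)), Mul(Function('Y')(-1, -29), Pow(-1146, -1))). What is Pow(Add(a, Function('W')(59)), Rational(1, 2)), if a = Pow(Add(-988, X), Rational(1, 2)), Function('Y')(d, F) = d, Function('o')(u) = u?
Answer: Mul(Rational(1, 108870), Pow(Add(521517783600, Mul(108870, I, Pow(11710883588622, Rational(1, 2)))), Rational(1, 2))) ≈ Add(7.0027, Mul(2.2444, I))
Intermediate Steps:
X = Rational(-20153, 544350) (X = Add(Mul(36, Pow(-950, -1)), Mul(-1, Pow(-1146, -1))) = Add(Mul(36, Rational(-1, 950)), Mul(-1, Rational(-1, 1146))) = Add(Rational(-18, 475), Rational(1, 1146)) = Rational(-20153, 544350) ≈ -0.037022)
a = Mul(Rational(1, 108870), I, Pow(11710883588622, Rational(1, 2))) (a = Pow(Add(-988, Rational(-20153, 544350)), Rational(1, 2)) = Pow(Rational(-537837953, 544350), Rational(1, 2)) = Mul(Rational(1, 108870), I, Pow(11710883588622, Rational(1, 2))) ≈ Mul(31.433, I))
Pow(Add(a, Function('W')(59)), Rational(1, 2)) = Pow(Add(Mul(Rational(1, 108870), I, Pow(11710883588622, Rational(1, 2))), 44), Rational(1, 2)) = Pow(Add(44, Mul(Rational(1, 108870), I, Pow(11710883588622, Rational(1, 2)))), Rational(1, 2))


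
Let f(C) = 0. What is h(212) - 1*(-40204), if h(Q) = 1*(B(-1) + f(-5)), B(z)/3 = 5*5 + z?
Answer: 40276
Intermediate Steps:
B(z) = 75 + 3*z (B(z) = 3*(5*5 + z) = 3*(25 + z) = 75 + 3*z)
h(Q) = 72 (h(Q) = 1*((75 + 3*(-1)) + 0) = 1*((75 - 3) + 0) = 1*(72 + 0) = 1*72 = 72)
h(212) - 1*(-40204) = 72 - 1*(-40204) = 72 + 40204 = 40276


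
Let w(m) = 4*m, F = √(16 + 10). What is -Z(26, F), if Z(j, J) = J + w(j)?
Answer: -104 - √26 ≈ -109.10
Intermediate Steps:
F = √26 ≈ 5.0990
Z(j, J) = J + 4*j
-Z(26, F) = -(√26 + 4*26) = -(√26 + 104) = -(104 + √26) = -104 - √26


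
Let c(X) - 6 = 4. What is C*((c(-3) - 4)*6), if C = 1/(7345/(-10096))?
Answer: -363456/7345 ≈ -49.483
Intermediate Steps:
c(X) = 10 (c(X) = 6 + 4 = 10)
C = -10096/7345 (C = 1/(7345*(-1/10096)) = 1/(-7345/10096) = -10096/7345 ≈ -1.3745)
C*((c(-3) - 4)*6) = -10096*(10 - 4)*6/7345 = -60576*6/7345 = -10096/7345*36 = -363456/7345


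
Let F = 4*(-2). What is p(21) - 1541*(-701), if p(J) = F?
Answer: 1080233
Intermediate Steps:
F = -8
p(J) = -8
p(21) - 1541*(-701) = -8 - 1541*(-701) = -8 + 1080241 = 1080233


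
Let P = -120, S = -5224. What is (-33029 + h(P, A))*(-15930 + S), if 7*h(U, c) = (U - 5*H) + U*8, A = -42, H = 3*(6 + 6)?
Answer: 702503186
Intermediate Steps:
H = 36 (H = 3*12 = 36)
h(U, c) = -180/7 + 9*U/7 (h(U, c) = ((U - 5*36) + U*8)/7 = ((U - 180) + 8*U)/7 = ((-180 + U) + 8*U)/7 = (-180 + 9*U)/7 = -180/7 + 9*U/7)
(-33029 + h(P, A))*(-15930 + S) = (-33029 + (-180/7 + (9/7)*(-120)))*(-15930 - 5224) = (-33029 + (-180/7 - 1080/7))*(-21154) = (-33029 - 180)*(-21154) = -33209*(-21154) = 702503186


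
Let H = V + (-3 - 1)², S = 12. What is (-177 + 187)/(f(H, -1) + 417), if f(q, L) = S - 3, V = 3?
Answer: 5/213 ≈ 0.023474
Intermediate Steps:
H = 19 (H = 3 + (-3 - 1)² = 3 + (-4)² = 3 + 16 = 19)
f(q, L) = 9 (f(q, L) = 12 - 3 = 9)
(-177 + 187)/(f(H, -1) + 417) = (-177 + 187)/(9 + 417) = 10/426 = 10*(1/426) = 5/213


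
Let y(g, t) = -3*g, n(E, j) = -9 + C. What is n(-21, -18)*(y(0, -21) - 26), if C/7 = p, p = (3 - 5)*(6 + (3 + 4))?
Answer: 4966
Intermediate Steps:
p = -26 (p = -2*(6 + 7) = -2*13 = -26)
C = -182 (C = 7*(-26) = -182)
n(E, j) = -191 (n(E, j) = -9 - 182 = -191)
n(-21, -18)*(y(0, -21) - 26) = -191*(-3*0 - 26) = -191*(0 - 26) = -191*(-26) = 4966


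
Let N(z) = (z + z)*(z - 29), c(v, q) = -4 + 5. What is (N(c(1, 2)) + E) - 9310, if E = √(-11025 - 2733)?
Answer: -9366 + I*√13758 ≈ -9366.0 + 117.29*I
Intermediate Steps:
c(v, q) = 1
N(z) = 2*z*(-29 + z) (N(z) = (2*z)*(-29 + z) = 2*z*(-29 + z))
E = I*√13758 (E = √(-13758) = I*√13758 ≈ 117.29*I)
(N(c(1, 2)) + E) - 9310 = (2*1*(-29 + 1) + I*√13758) - 9310 = (2*1*(-28) + I*√13758) - 9310 = (-56 + I*√13758) - 9310 = -9366 + I*√13758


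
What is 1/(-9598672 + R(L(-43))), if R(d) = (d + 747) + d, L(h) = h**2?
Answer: -1/9594227 ≈ -1.0423e-7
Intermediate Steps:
R(d) = 747 + 2*d (R(d) = (747 + d) + d = 747 + 2*d)
1/(-9598672 + R(L(-43))) = 1/(-9598672 + (747 + 2*(-43)**2)) = 1/(-9598672 + (747 + 2*1849)) = 1/(-9598672 + (747 + 3698)) = 1/(-9598672 + 4445) = 1/(-9594227) = -1/9594227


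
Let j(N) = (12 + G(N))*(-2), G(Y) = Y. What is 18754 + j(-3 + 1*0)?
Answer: 18736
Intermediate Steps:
j(N) = -24 - 2*N (j(N) = (12 + N)*(-2) = -24 - 2*N)
18754 + j(-3 + 1*0) = 18754 + (-24 - 2*(-3 + 1*0)) = 18754 + (-24 - 2*(-3 + 0)) = 18754 + (-24 - 2*(-3)) = 18754 + (-24 + 6) = 18754 - 18 = 18736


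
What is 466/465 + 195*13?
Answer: 1179241/465 ≈ 2536.0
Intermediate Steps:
466/465 + 195*13 = 466*(1/465) + 2535 = 466/465 + 2535 = 1179241/465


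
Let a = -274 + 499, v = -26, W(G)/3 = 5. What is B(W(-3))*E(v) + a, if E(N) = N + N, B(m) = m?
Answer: -555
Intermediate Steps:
W(G) = 15 (W(G) = 3*5 = 15)
a = 225
E(N) = 2*N
B(W(-3))*E(v) + a = 15*(2*(-26)) + 225 = 15*(-52) + 225 = -780 + 225 = -555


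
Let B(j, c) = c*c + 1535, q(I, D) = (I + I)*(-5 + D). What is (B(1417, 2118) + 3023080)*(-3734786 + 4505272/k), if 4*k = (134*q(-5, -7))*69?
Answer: -648378845599897076/23115 ≈ -2.8050e+13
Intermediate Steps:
q(I, D) = 2*I*(-5 + D) (q(I, D) = (2*I)*(-5 + D) = 2*I*(-5 + D))
B(j, c) = 1535 + c² (B(j, c) = c² + 1535 = 1535 + c²)
k = 277380 (k = ((134*(2*(-5)*(-5 - 7)))*69)/4 = ((134*(2*(-5)*(-12)))*69)/4 = ((134*120)*69)/4 = (16080*69)/4 = (¼)*1109520 = 277380)
(B(1417, 2118) + 3023080)*(-3734786 + 4505272/k) = ((1535 + 2118²) + 3023080)*(-3734786 + 4505272/277380) = ((1535 + 4485924) + 3023080)*(-3734786 + 4505272*(1/277380)) = (4487459 + 3023080)*(-3734786 + 1126318/69345) = 7510539*(-258987608852/69345) = -648378845599897076/23115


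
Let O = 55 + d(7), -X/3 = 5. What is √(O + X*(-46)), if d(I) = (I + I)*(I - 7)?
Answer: √745 ≈ 27.295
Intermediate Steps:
X = -15 (X = -3*5 = -15)
d(I) = 2*I*(-7 + I) (d(I) = (2*I)*(-7 + I) = 2*I*(-7 + I))
O = 55 (O = 55 + 2*7*(-7 + 7) = 55 + 2*7*0 = 55 + 0 = 55)
√(O + X*(-46)) = √(55 - 15*(-46)) = √(55 + 690) = √745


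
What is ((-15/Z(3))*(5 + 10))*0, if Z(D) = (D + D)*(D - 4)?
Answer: 0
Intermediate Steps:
Z(D) = 2*D*(-4 + D) (Z(D) = (2*D)*(-4 + D) = 2*D*(-4 + D))
((-15/Z(3))*(5 + 10))*0 = ((-15*1/(6*(-4 + 3)))*(5 + 10))*0 = (-15/(2*3*(-1))*15)*0 = (-15/(-6)*15)*0 = (-15*(-⅙)*15)*0 = ((5/2)*15)*0 = (75/2)*0 = 0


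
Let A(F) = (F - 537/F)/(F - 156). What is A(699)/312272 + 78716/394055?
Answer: 194375168212508/973028711184765 ≈ 0.19976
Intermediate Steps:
A(F) = (F - 537/F)/(-156 + F)
A(699)/312272 + 78716/394055 = ((-537 + 699**2)/(699*(-156 + 699)))/312272 + 78716/394055 = ((1/699)*(-537 + 488601)/543)*(1/312272) + 78716*(1/394055) = ((1/699)*(1/543)*488064)*(1/312272) + 78716/394055 = (162688/126519)*(1/312272) + 78716/394055 = 10168/2469271323 + 78716/394055 = 194375168212508/973028711184765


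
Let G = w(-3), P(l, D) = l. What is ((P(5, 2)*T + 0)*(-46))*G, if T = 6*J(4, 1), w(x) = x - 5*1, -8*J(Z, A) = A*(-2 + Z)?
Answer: -2760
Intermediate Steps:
J(Z, A) = -A*(-2 + Z)/8
w(x) = -5 + x (w(x) = x - 5 = -5 + x)
G = -8 (G = -5 - 3 = -8)
T = -3/2 (T = 6*((⅛)*1*(2 - 1*4)) = 6*((⅛)*1*(2 - 4)) = 6*((⅛)*1*(-2)) = 6*(-¼) = -3/2 ≈ -1.5000)
((P(5, 2)*T + 0)*(-46))*G = ((5*(-3/2) + 0)*(-46))*(-8) = ((-15/2 + 0)*(-46))*(-8) = -15/2*(-46)*(-8) = 345*(-8) = -2760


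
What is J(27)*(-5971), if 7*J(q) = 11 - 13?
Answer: 1706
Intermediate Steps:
J(q) = -2/7 (J(q) = (11 - 13)/7 = (⅐)*(-2) = -2/7)
J(27)*(-5971) = -2/7*(-5971) = 1706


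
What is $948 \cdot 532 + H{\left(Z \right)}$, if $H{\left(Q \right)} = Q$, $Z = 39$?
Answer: $504375$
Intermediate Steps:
$948 \cdot 532 + H{\left(Z \right)} = 948 \cdot 532 + 39 = 504336 + 39 = 504375$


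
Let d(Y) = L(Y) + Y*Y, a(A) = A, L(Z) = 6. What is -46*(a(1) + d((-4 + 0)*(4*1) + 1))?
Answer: -10672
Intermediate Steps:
d(Y) = 6 + Y² (d(Y) = 6 + Y*Y = 6 + Y²)
-46*(a(1) + d((-4 + 0)*(4*1) + 1)) = -46*(1 + (6 + ((-4 + 0)*(4*1) + 1)²)) = -46*(1 + (6 + (-4*4 + 1)²)) = -46*(1 + (6 + (-16 + 1)²)) = -46*(1 + (6 + (-15)²)) = -46*(1 + (6 + 225)) = -46*(1 + 231) = -46*232 = -10672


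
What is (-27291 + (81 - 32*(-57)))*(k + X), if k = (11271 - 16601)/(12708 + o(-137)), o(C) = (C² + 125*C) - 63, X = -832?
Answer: 100645149436/4763 ≈ 2.1131e+7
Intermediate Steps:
o(C) = -63 + C² + 125*C
k = -5330/14289 (k = (11271 - 16601)/(12708 + (-63 + (-137)² + 125*(-137))) = -5330/(12708 + (-63 + 18769 - 17125)) = -5330/(12708 + 1581) = -5330/14289 ≈ -0.37301)
(-27291 + (81 - 32*(-57)))*(k + X) = (-27291 + (81 - 32*(-57)))*(-5330/14289 - 832) = (-27291 + (81 + 1824))*(-11893778/14289) = (-27291 + 1905)*(-11893778/14289) = -25386*(-11893778/14289) = 100645149436/4763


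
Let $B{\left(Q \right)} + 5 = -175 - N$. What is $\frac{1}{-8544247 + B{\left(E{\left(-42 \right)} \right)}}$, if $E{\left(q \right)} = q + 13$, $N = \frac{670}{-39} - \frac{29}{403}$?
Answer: $- \frac{1209}{10330191386} \approx -1.1704 \cdot 10^{-7}$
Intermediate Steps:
$N = - \frac{20857}{1209}$ ($N = 670 \left(- \frac{1}{39}\right) - \frac{29}{403} = - \frac{670}{39} - \frac{29}{403} = - \frac{20857}{1209} \approx -17.251$)
$E{\left(q \right)} = 13 + q$
$B{\left(Q \right)} = - \frac{196763}{1209}$ ($B{\left(Q \right)} = -5 - \frac{190718}{1209} = - \frac{196763}{1209}$)
$\frac{1}{-8544247 + B{\left(E{\left(-42 \right)} \right)}} = \frac{1}{-8544247 - \frac{196763}{1209}} = \frac{1}{- \frac{10330191386}{1209}} = - \frac{1209}{10330191386}$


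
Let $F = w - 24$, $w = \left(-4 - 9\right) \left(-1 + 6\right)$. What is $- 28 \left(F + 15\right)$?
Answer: $2072$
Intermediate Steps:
$w = -65$ ($w = \left(-13\right) 5 = -65$)
$F = -89$ ($F = -65 - 24 = -89$)
$- 28 \left(F + 15\right) = - 28 \left(-89 + 15\right) = \left(-28\right) \left(-74\right) = 2072$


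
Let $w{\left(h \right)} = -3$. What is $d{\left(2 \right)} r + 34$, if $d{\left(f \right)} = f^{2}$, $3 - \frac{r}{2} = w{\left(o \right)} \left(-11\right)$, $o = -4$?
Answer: $-206$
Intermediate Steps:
$r = -60$ ($r = 6 - 2 \left(\left(-3\right) \left(-11\right)\right) = 6 - 66 = -60$)
$d{\left(2 \right)} r + 34 = 2^{2} \left(-60\right) + 34 = 4 \left(-60\right) + 34 = -240 + 34 = -206$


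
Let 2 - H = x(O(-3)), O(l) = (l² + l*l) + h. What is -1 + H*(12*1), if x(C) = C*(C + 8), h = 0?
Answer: -5593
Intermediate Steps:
O(l) = 2*l² (O(l) = (l² + l*l) + 0 = (l² + l²) + 0 = 2*l² + 0 = 2*l²)
x(C) = C*(8 + C)
H = -466 (H = 2 - 2*(-3)²*(8 + 2*(-3)²) = 2 - 2*9*(8 + 2*9) = 2 - 18*(8 + 18) = 2 - 18*26 = 2 - 1*468 = 2 - 468 = -466)
-1 + H*(12*1) = -1 - 5592 = -5593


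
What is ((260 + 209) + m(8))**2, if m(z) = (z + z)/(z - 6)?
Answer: 227529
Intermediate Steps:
m(z) = 2*z/(-6 + z) (m(z) = (2*z)/(-6 + z) = 2*z/(-6 + z))
((260 + 209) + m(8))**2 = ((260 + 209) + 2*8/(-6 + 8))**2 = (469 + 2*8/2)**2 = (469 + 2*8*(1/2))**2 = (469 + 8)**2 = 477**2 = 227529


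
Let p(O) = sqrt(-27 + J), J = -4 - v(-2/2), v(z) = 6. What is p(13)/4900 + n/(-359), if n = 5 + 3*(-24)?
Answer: 67/359 + I*sqrt(37)/4900 ≈ 0.18663 + 0.0012414*I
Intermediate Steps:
J = -10 (J = -4 - 1*6 = -4 - 6 = -10)
n = -67 (n = 5 - 72 = -67)
p(O) = I*sqrt(37) (p(O) = sqrt(-27 - 10) = sqrt(-37) = I*sqrt(37))
p(13)/4900 + n/(-359) = (I*sqrt(37))/4900 - 67/(-359) = (I*sqrt(37))*(1/4900) - 67*(-1/359) = I*sqrt(37)/4900 + 67/359 = 67/359 + I*sqrt(37)/4900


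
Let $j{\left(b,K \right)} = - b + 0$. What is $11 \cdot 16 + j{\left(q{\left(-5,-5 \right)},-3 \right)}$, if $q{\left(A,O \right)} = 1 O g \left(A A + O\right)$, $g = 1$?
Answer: $276$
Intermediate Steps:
$q{\left(A,O \right)} = O \left(O + A^{2}\right)$ ($q{\left(A,O \right)} = 1 O 1 \left(A A + O\right) = O 1 \left(A^{2} + O\right) = O \left(O + A^{2}\right)$)
$j{\left(b,K \right)} = - b$
$11 \cdot 16 + j{\left(q{\left(-5,-5 \right)},-3 \right)} = 11 \cdot 16 - - 5 \left(-5 + \left(-5\right)^{2}\right) = 176 - - 5 \left(-5 + 25\right) = 176 - \left(-5\right) 20 = 176 - -100 = 176 + 100 = 276$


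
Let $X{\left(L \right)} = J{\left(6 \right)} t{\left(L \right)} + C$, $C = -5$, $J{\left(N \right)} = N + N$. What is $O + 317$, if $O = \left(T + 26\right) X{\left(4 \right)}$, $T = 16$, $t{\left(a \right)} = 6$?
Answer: $3131$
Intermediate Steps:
$J{\left(N \right)} = 2 N$
$X{\left(L \right)} = 67$ ($X{\left(L \right)} = 2 \cdot 6 \cdot 6 - 5 = 12 \cdot 6 - 5 = 72 - 5 = 67$)
$O = 2814$ ($O = \left(16 + 26\right) 67 = 42 \cdot 67 = 2814$)
$O + 317 = 2814 + 317 = 3131$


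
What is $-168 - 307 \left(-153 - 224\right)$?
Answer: $115571$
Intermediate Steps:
$-168 - 307 \left(-153 - 224\right) = -168 - -115739 = -168 + 115739 = 115571$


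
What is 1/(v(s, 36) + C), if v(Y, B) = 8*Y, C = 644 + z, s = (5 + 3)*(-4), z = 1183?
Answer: 1/1571 ≈ 0.00063654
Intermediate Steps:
s = -32 (s = 8*(-4) = -32)
C = 1827 (C = 644 + 1183 = 1827)
1/(v(s, 36) + C) = 1/(8*(-32) + 1827) = 1/(-256 + 1827) = 1/1571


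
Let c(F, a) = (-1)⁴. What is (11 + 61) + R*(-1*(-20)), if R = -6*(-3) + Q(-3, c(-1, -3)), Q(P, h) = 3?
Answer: 492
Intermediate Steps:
c(F, a) = 1
R = 21 (R = -6*(-3) + 3 = 18 + 3 = 21)
(11 + 61) + R*(-1*(-20)) = (11 + 61) + 21*(-1*(-20)) = 72 + 21*20 = 72 + 420 = 492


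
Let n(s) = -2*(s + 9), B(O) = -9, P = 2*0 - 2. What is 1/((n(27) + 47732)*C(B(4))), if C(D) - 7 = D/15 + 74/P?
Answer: -1/1458396 ≈ -6.8568e-7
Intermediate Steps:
P = -2 (P = 0 - 2 = -2)
C(D) = -30 + D/15 (C(D) = 7 + (D/15 + 74/(-2)) = 7 + (D*(1/15) + 74*(-½)) = 7 + (D/15 - 37) = 7 + (-37 + D/15) = -30 + D/15)
n(s) = -18 - 2*s (n(s) = -2*(9 + s) = -18 - 2*s)
1/((n(27) + 47732)*C(B(4))) = 1/(((-18 - 2*27) + 47732)*(-30 + (1/15)*(-9))) = 1/(((-18 - 54) + 47732)*(-30 - ⅗)) = 1/((-72 + 47732)*(-153/5)) = -5/153/47660 = (1/47660)*(-5/153) = -1/1458396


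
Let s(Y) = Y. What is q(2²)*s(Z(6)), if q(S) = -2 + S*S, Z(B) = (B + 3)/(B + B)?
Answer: 21/2 ≈ 10.500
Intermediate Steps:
Z(B) = (3 + B)/(2*B) (Z(B) = (3 + B)/((2*B)) = (3 + B)*(1/(2*B)) = (3 + B)/(2*B))
q(S) = -2 + S²
q(2²)*s(Z(6)) = (-2 + (2²)²)*((½)*(3 + 6)/6) = (-2 + 4²)*((½)*(⅙)*9) = (-2 + 16)*(¾) = 14*(¾) = 21/2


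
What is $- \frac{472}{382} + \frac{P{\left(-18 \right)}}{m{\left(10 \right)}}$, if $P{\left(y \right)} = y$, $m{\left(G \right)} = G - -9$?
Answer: $- \frac{7922}{3629} \approx -2.183$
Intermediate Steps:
$m{\left(G \right)} = 9 + G$ ($m{\left(G \right)} = G + 9 = 9 + G$)
$- \frac{472}{382} + \frac{P{\left(-18 \right)}}{m{\left(10 \right)}} = - \frac{472}{382} - \frac{18}{9 + 10} = \left(-472\right) \frac{1}{382} - \frac{18}{19} = - \frac{236}{191} - \frac{18}{19} = - \frac{7922}{3629}$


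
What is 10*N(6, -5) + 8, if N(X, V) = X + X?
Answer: 128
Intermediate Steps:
N(X, V) = 2*X
10*N(6, -5) + 8 = 10*(2*6) + 8 = 10*12 + 8 = 120 + 8 = 128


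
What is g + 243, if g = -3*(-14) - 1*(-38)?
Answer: 323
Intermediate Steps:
g = 80 (g = 42 + 38 = 80)
g + 243 = 80 + 243 = 323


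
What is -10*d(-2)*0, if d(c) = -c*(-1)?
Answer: 0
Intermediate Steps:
d(c) = c
-10*d(-2)*0 = -10*(-2)*0 = 20*0 = 0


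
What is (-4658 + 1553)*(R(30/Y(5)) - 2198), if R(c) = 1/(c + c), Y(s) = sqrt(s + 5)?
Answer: 6824790 - 207*sqrt(10)/4 ≈ 6.8246e+6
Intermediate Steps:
Y(s) = sqrt(5 + s)
R(c) = 1/(2*c)
(-4658 + 1553)*(R(30/Y(5)) - 2198) = (-4658 + 1553)*(1/(2*((30/(sqrt(5 + 5))))) - 2198) = -3105*(1/(2*((30/(sqrt(10))))) - 2198) = -3105*(1/(2*((30*(sqrt(10)/10)))) - 2198) = -3105*(1/(2*((3*sqrt(10)))) - 2198) = -3105*((sqrt(10)/30)/2 - 2198) = -3105*(sqrt(10)/60 - 2198) = -3105*(-2198 + sqrt(10)/60) = 6824790 - 207*sqrt(10)/4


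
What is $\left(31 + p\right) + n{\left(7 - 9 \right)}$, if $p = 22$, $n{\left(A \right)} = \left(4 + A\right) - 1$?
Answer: $54$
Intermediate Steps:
$n{\left(A \right)} = 3 + A$
$\left(31 + p\right) + n{\left(7 - 9 \right)} = \left(31 + 22\right) + \left(3 + \left(7 - 9\right)\right) = 53 + \left(3 - 2\right) = 53 + 1 = 54$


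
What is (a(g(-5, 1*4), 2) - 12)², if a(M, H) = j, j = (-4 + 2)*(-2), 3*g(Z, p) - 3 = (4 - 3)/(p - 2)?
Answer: 64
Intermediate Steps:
g(Z, p) = 1 + 1/(3*(-2 + p)) (g(Z, p) = 1 + ((4 - 3)/(p - 2))/3 = 1 + (1/(-2 + p))/3 = 1 + 1/(3*(-2 + p)))
j = 4 (j = -2*(-2) = 4)
a(M, H) = 4
(a(g(-5, 1*4), 2) - 12)² = (4 - 12)² = (-8)² = 64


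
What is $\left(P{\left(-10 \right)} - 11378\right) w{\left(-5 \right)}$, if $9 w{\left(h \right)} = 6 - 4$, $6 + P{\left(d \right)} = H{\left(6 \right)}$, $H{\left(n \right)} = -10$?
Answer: $-2532$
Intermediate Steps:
$P{\left(d \right)} = -16$ ($P{\left(d \right)} = -6 - 10 = -16$)
$w{\left(h \right)} = \frac{2}{9}$ ($w{\left(h \right)} = \frac{6 - 4}{9} = \frac{1}{9} \cdot 2 = \frac{2}{9}$)
$\left(P{\left(-10 \right)} - 11378\right) w{\left(-5 \right)} = \left(-16 - 11378\right) \frac{2}{9} = \left(-11394\right) \frac{2}{9} = -2532$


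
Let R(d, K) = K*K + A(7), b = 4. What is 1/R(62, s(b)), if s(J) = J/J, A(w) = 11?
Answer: 1/12 ≈ 0.083333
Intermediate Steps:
s(J) = 1
R(d, K) = 11 + K² (R(d, K) = K*K + 11 = K² + 11 = 11 + K²)
1/R(62, s(b)) = 1/(11 + 1²) = 1/(11 + 1) = 1/12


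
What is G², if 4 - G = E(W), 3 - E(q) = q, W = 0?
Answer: 1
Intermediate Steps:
E(q) = 3 - q
G = 1 (G = 4 - (3 - 1*0) = 4 - (3 + 0) = 4 - 1*3 = 4 - 3 = 1)
G² = 1² = 1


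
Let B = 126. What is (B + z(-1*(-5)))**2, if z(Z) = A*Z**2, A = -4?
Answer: 676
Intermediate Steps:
z(Z) = -4*Z**2
(B + z(-1*(-5)))**2 = (126 - 4*(-1*(-5))**2)**2 = (126 - 4*5**2)**2 = (126 - 4*25)**2 = (126 - 100)**2 = 26**2 = 676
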